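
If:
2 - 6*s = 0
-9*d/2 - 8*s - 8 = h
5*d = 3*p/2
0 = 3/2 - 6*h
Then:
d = -131/54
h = 1/4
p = -655/81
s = 1/3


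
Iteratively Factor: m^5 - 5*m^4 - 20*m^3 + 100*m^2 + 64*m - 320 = (m + 4)*(m^4 - 9*m^3 + 16*m^2 + 36*m - 80) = (m - 4)*(m + 4)*(m^3 - 5*m^2 - 4*m + 20) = (m - 4)*(m - 2)*(m + 4)*(m^2 - 3*m - 10) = (m - 5)*(m - 4)*(m - 2)*(m + 4)*(m + 2)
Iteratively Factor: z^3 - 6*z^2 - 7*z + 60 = (z - 5)*(z^2 - z - 12) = (z - 5)*(z - 4)*(z + 3)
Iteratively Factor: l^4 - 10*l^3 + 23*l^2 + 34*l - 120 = (l - 5)*(l^3 - 5*l^2 - 2*l + 24) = (l - 5)*(l - 3)*(l^2 - 2*l - 8) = (l - 5)*(l - 3)*(l + 2)*(l - 4)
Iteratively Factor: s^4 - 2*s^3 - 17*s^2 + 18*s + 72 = (s - 4)*(s^3 + 2*s^2 - 9*s - 18) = (s - 4)*(s + 2)*(s^2 - 9) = (s - 4)*(s - 3)*(s + 2)*(s + 3)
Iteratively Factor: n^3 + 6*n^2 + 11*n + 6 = (n + 2)*(n^2 + 4*n + 3) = (n + 1)*(n + 2)*(n + 3)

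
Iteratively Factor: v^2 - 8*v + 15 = (v - 3)*(v - 5)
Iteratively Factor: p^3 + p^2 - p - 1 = (p - 1)*(p^2 + 2*p + 1) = (p - 1)*(p + 1)*(p + 1)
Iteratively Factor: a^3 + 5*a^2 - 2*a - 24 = (a + 4)*(a^2 + a - 6) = (a + 3)*(a + 4)*(a - 2)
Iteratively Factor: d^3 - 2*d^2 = (d)*(d^2 - 2*d) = d^2*(d - 2)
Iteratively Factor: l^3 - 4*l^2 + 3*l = (l - 3)*(l^2 - l) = l*(l - 3)*(l - 1)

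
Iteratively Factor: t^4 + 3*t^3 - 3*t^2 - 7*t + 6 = (t + 3)*(t^3 - 3*t + 2) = (t + 2)*(t + 3)*(t^2 - 2*t + 1) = (t - 1)*(t + 2)*(t + 3)*(t - 1)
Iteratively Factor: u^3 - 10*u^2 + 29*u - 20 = (u - 4)*(u^2 - 6*u + 5) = (u - 4)*(u - 1)*(u - 5)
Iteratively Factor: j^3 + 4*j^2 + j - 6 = (j + 2)*(j^2 + 2*j - 3) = (j - 1)*(j + 2)*(j + 3)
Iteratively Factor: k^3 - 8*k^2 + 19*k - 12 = (k - 4)*(k^2 - 4*k + 3) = (k - 4)*(k - 3)*(k - 1)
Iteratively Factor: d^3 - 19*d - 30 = (d - 5)*(d^2 + 5*d + 6) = (d - 5)*(d + 3)*(d + 2)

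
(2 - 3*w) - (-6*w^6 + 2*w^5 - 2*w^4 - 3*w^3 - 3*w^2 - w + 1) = 6*w^6 - 2*w^5 + 2*w^4 + 3*w^3 + 3*w^2 - 2*w + 1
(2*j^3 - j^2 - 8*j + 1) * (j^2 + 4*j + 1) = 2*j^5 + 7*j^4 - 10*j^3 - 32*j^2 - 4*j + 1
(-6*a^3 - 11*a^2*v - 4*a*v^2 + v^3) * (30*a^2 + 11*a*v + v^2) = -180*a^5 - 396*a^4*v - 247*a^3*v^2 - 25*a^2*v^3 + 7*a*v^4 + v^5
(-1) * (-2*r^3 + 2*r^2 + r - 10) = 2*r^3 - 2*r^2 - r + 10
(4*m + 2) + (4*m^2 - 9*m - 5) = 4*m^2 - 5*m - 3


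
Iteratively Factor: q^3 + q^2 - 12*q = (q + 4)*(q^2 - 3*q) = (q - 3)*(q + 4)*(q)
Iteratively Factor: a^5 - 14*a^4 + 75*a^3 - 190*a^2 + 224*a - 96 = (a - 4)*(a^4 - 10*a^3 + 35*a^2 - 50*a + 24) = (a - 4)*(a - 2)*(a^3 - 8*a^2 + 19*a - 12) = (a - 4)^2*(a - 2)*(a^2 - 4*a + 3) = (a - 4)^2*(a - 3)*(a - 2)*(a - 1)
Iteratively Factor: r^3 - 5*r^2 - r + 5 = (r - 1)*(r^2 - 4*r - 5) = (r - 1)*(r + 1)*(r - 5)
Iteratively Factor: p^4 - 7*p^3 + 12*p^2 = (p)*(p^3 - 7*p^2 + 12*p) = p^2*(p^2 - 7*p + 12) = p^2*(p - 3)*(p - 4)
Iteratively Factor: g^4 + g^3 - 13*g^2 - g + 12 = (g + 4)*(g^3 - 3*g^2 - g + 3) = (g + 1)*(g + 4)*(g^2 - 4*g + 3) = (g - 3)*(g + 1)*(g + 4)*(g - 1)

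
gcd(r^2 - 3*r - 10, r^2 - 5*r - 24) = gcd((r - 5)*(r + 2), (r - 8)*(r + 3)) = 1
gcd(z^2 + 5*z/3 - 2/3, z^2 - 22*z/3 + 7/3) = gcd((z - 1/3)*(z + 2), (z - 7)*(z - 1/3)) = z - 1/3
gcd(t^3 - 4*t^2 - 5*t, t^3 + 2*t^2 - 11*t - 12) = t + 1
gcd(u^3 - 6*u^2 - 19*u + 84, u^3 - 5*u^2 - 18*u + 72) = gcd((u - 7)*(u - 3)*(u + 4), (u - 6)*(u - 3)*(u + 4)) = u^2 + u - 12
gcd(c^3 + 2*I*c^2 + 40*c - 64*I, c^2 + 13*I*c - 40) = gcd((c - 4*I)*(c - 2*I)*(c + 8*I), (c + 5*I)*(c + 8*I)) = c + 8*I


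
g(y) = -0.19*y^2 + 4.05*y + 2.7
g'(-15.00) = 9.75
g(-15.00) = -100.80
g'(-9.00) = 7.47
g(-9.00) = -49.14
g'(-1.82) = 4.74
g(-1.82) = -5.30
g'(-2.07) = 4.84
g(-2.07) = -6.50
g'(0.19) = 3.98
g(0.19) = 3.46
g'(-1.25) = 4.52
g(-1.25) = -2.66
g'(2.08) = 3.26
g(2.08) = 10.30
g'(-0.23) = 4.14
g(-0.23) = 1.76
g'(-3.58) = 5.41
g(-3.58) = -14.23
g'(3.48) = 2.73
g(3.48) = 14.49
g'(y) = 4.05 - 0.38*y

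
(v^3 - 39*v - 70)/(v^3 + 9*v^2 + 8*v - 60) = (v^2 - 5*v - 14)/(v^2 + 4*v - 12)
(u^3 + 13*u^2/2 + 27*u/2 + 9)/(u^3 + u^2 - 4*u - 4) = (u^2 + 9*u/2 + 9/2)/(u^2 - u - 2)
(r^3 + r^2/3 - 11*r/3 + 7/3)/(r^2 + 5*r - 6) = (3*r^2 + 4*r - 7)/(3*(r + 6))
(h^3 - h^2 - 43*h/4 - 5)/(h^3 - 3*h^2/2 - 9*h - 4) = (h + 5/2)/(h + 2)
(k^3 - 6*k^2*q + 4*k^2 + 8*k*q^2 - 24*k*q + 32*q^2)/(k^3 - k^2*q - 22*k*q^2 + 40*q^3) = (k + 4)/(k + 5*q)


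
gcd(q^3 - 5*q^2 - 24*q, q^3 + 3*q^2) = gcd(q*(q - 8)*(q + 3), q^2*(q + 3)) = q^2 + 3*q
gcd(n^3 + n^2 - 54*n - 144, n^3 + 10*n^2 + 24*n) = n + 6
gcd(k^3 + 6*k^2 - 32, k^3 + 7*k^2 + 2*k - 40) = k^2 + 2*k - 8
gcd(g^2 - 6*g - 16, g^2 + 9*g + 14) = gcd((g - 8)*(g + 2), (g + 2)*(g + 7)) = g + 2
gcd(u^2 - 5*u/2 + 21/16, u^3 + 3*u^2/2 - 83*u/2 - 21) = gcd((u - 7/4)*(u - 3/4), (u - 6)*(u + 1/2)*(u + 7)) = 1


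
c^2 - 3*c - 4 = (c - 4)*(c + 1)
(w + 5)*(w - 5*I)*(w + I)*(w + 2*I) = w^4 + 5*w^3 - 2*I*w^3 + 13*w^2 - 10*I*w^2 + 65*w + 10*I*w + 50*I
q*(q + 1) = q^2 + q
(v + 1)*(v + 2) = v^2 + 3*v + 2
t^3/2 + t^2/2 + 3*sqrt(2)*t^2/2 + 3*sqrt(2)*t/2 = t*(t/2 + 1/2)*(t + 3*sqrt(2))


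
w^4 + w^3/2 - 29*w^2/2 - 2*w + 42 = (w - 3)*(w - 2)*(w + 2)*(w + 7/2)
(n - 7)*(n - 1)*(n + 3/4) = n^3 - 29*n^2/4 + n + 21/4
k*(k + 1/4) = k^2 + k/4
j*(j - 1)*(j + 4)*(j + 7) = j^4 + 10*j^3 + 17*j^2 - 28*j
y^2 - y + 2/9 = (y - 2/3)*(y - 1/3)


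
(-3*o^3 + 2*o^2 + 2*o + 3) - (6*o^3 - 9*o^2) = -9*o^3 + 11*o^2 + 2*o + 3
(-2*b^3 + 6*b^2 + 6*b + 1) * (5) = -10*b^3 + 30*b^2 + 30*b + 5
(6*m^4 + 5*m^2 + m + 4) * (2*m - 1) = 12*m^5 - 6*m^4 + 10*m^3 - 3*m^2 + 7*m - 4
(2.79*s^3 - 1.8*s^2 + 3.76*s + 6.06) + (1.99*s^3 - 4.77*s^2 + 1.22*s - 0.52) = 4.78*s^3 - 6.57*s^2 + 4.98*s + 5.54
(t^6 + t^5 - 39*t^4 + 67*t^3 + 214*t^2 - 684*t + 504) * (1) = t^6 + t^5 - 39*t^4 + 67*t^3 + 214*t^2 - 684*t + 504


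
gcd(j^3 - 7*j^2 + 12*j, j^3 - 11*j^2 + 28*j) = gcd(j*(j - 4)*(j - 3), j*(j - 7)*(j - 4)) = j^2 - 4*j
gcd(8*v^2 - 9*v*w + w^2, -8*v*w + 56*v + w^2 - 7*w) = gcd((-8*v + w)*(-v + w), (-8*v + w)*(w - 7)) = 8*v - w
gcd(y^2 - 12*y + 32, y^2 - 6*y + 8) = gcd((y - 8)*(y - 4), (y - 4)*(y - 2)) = y - 4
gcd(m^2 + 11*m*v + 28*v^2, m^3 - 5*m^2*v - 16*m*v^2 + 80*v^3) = m + 4*v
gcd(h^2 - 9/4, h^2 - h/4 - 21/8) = h + 3/2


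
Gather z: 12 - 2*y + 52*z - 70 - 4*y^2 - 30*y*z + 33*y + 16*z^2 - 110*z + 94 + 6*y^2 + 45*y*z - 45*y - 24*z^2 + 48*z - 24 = 2*y^2 - 14*y - 8*z^2 + z*(15*y - 10) + 12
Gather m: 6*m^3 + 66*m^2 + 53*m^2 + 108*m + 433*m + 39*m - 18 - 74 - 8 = 6*m^3 + 119*m^2 + 580*m - 100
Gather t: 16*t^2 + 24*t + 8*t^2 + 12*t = 24*t^2 + 36*t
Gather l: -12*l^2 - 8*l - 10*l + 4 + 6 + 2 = -12*l^2 - 18*l + 12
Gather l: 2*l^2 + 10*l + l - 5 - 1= 2*l^2 + 11*l - 6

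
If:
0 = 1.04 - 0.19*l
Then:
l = 5.47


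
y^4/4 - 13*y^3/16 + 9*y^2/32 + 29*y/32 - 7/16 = (y/4 + 1/4)*(y - 2)*(y - 7/4)*(y - 1/2)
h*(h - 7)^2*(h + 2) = h^4 - 12*h^3 + 21*h^2 + 98*h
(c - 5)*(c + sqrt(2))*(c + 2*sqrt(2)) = c^3 - 5*c^2 + 3*sqrt(2)*c^2 - 15*sqrt(2)*c + 4*c - 20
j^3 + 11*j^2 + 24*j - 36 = (j - 1)*(j + 6)^2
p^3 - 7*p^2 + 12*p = p*(p - 4)*(p - 3)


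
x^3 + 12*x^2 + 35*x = x*(x + 5)*(x + 7)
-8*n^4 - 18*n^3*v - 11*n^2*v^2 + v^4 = (-4*n + v)*(n + v)^2*(2*n + v)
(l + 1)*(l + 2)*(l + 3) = l^3 + 6*l^2 + 11*l + 6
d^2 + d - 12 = (d - 3)*(d + 4)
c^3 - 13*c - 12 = (c - 4)*(c + 1)*(c + 3)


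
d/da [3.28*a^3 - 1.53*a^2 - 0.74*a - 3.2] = 9.84*a^2 - 3.06*a - 0.74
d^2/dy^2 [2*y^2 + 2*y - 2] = 4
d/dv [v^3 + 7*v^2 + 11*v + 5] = 3*v^2 + 14*v + 11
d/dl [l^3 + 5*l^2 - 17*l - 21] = 3*l^2 + 10*l - 17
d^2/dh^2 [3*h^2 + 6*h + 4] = 6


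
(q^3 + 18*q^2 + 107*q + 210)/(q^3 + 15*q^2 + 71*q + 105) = (q + 6)/(q + 3)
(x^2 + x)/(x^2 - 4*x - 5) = x/(x - 5)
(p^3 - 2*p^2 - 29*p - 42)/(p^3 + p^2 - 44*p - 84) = (p + 3)/(p + 6)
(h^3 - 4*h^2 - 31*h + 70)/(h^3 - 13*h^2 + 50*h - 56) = (h + 5)/(h - 4)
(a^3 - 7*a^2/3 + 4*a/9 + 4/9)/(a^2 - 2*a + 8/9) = (3*a^2 - 5*a - 2)/(3*a - 4)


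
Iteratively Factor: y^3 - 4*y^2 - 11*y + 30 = (y + 3)*(y^2 - 7*y + 10) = (y - 5)*(y + 3)*(y - 2)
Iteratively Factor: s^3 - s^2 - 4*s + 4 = (s - 1)*(s^2 - 4) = (s - 2)*(s - 1)*(s + 2)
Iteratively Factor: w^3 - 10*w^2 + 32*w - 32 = (w - 2)*(w^2 - 8*w + 16) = (w - 4)*(w - 2)*(w - 4)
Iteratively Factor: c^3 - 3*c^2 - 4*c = (c)*(c^2 - 3*c - 4) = c*(c + 1)*(c - 4)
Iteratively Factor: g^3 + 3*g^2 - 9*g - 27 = (g - 3)*(g^2 + 6*g + 9) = (g - 3)*(g + 3)*(g + 3)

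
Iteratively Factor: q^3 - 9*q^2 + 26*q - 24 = (q - 3)*(q^2 - 6*q + 8) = (q - 3)*(q - 2)*(q - 4)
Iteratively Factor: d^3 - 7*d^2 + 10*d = (d - 2)*(d^2 - 5*d) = (d - 5)*(d - 2)*(d)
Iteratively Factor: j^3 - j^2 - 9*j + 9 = (j - 3)*(j^2 + 2*j - 3) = (j - 3)*(j - 1)*(j + 3)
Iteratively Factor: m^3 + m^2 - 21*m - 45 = (m + 3)*(m^2 - 2*m - 15) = (m + 3)^2*(m - 5)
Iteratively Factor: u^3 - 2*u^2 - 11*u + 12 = (u - 4)*(u^2 + 2*u - 3) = (u - 4)*(u + 3)*(u - 1)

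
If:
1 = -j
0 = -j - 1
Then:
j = -1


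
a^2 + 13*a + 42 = (a + 6)*(a + 7)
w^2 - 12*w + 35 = (w - 7)*(w - 5)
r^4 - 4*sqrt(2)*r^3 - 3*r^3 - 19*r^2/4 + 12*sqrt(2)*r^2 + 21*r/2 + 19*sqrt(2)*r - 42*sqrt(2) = (r - 7/2)*(r - 3/2)*(r + 2)*(r - 4*sqrt(2))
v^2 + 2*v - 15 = (v - 3)*(v + 5)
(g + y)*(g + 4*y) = g^2 + 5*g*y + 4*y^2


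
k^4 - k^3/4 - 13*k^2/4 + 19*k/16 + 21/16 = (k - 3/2)*(k - 1)*(k + 1/2)*(k + 7/4)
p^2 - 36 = (p - 6)*(p + 6)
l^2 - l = l*(l - 1)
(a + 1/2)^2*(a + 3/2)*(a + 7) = a^4 + 19*a^3/2 + 77*a^2/4 + 101*a/8 + 21/8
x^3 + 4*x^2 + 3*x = x*(x + 1)*(x + 3)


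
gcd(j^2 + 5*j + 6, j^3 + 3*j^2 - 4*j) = 1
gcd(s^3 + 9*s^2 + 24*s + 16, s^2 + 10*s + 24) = s + 4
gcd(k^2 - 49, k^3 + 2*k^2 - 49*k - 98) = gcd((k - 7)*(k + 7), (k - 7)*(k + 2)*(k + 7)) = k^2 - 49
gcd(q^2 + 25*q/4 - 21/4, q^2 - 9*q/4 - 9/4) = 1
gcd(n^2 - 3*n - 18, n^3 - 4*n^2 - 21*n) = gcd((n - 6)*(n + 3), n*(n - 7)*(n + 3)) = n + 3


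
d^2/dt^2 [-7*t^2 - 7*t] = -14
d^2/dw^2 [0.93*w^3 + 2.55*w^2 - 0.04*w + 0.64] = 5.58*w + 5.1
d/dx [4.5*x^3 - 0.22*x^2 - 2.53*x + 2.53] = 13.5*x^2 - 0.44*x - 2.53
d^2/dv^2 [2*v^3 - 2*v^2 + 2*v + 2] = 12*v - 4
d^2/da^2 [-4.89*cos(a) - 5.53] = 4.89*cos(a)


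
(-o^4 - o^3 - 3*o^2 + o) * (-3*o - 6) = 3*o^5 + 9*o^4 + 15*o^3 + 15*o^2 - 6*o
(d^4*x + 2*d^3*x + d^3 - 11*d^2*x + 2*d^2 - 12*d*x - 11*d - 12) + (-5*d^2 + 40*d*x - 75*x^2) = d^4*x + 2*d^3*x + d^3 - 11*d^2*x - 3*d^2 + 28*d*x - 11*d - 75*x^2 - 12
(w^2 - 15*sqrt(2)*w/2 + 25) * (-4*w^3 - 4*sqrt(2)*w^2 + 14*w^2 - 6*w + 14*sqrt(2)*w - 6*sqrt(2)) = -4*w^5 + 14*w^4 + 26*sqrt(2)*w^4 - 91*sqrt(2)*w^3 - 46*w^3 - 61*sqrt(2)*w^2 + 140*w^2 - 60*w + 350*sqrt(2)*w - 150*sqrt(2)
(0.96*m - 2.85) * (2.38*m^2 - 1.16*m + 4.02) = 2.2848*m^3 - 7.8966*m^2 + 7.1652*m - 11.457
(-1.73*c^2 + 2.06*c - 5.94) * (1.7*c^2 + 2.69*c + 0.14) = -2.941*c^4 - 1.1517*c^3 - 4.7988*c^2 - 15.6902*c - 0.8316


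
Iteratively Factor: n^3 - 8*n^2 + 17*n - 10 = (n - 2)*(n^2 - 6*n + 5) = (n - 5)*(n - 2)*(n - 1)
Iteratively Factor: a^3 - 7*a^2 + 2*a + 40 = (a + 2)*(a^2 - 9*a + 20) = (a - 5)*(a + 2)*(a - 4)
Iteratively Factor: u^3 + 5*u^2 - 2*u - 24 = (u + 4)*(u^2 + u - 6) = (u - 2)*(u + 4)*(u + 3)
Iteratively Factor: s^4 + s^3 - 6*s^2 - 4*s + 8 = (s + 2)*(s^3 - s^2 - 4*s + 4) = (s - 1)*(s + 2)*(s^2 - 4) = (s - 2)*(s - 1)*(s + 2)*(s + 2)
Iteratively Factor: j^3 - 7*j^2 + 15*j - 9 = (j - 1)*(j^2 - 6*j + 9) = (j - 3)*(j - 1)*(j - 3)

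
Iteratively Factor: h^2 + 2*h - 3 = (h - 1)*(h + 3)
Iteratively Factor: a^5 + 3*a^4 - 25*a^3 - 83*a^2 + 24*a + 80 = (a + 4)*(a^4 - a^3 - 21*a^2 + a + 20) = (a - 1)*(a + 4)*(a^3 - 21*a - 20) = (a - 1)*(a + 1)*(a + 4)*(a^2 - a - 20) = (a - 1)*(a + 1)*(a + 4)^2*(a - 5)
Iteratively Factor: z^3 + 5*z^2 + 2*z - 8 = (z - 1)*(z^2 + 6*z + 8) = (z - 1)*(z + 4)*(z + 2)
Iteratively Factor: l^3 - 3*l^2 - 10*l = (l)*(l^2 - 3*l - 10) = l*(l + 2)*(l - 5)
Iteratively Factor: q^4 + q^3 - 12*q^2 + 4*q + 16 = (q + 1)*(q^3 - 12*q + 16) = (q - 2)*(q + 1)*(q^2 + 2*q - 8) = (q - 2)*(q + 1)*(q + 4)*(q - 2)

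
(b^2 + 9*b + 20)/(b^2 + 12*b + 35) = (b + 4)/(b + 7)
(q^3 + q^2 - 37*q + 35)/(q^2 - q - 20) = (q^2 + 6*q - 7)/(q + 4)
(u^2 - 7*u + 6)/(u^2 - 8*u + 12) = (u - 1)/(u - 2)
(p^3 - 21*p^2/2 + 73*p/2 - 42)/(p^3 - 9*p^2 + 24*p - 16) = (2*p^2 - 13*p + 21)/(2*(p^2 - 5*p + 4))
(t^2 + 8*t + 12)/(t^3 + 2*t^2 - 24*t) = (t + 2)/(t*(t - 4))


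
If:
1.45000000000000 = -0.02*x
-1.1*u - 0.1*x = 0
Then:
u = 6.59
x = -72.50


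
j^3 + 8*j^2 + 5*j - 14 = (j - 1)*(j + 2)*(j + 7)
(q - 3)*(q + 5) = q^2 + 2*q - 15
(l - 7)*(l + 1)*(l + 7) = l^3 + l^2 - 49*l - 49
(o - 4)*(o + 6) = o^2 + 2*o - 24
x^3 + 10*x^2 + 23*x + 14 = (x + 1)*(x + 2)*(x + 7)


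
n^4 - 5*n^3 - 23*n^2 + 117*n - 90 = (n - 6)*(n - 3)*(n - 1)*(n + 5)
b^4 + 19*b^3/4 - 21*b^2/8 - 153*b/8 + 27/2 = (b - 3/2)*(b - 3/4)*(b + 3)*(b + 4)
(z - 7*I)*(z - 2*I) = z^2 - 9*I*z - 14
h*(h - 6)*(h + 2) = h^3 - 4*h^2 - 12*h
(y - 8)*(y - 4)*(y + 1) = y^3 - 11*y^2 + 20*y + 32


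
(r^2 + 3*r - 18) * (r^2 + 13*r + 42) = r^4 + 16*r^3 + 63*r^2 - 108*r - 756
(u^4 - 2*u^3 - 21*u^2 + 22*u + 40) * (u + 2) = u^5 - 25*u^3 - 20*u^2 + 84*u + 80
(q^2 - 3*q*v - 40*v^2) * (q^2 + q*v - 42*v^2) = q^4 - 2*q^3*v - 85*q^2*v^2 + 86*q*v^3 + 1680*v^4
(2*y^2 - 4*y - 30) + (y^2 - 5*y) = 3*y^2 - 9*y - 30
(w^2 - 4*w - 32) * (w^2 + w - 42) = w^4 - 3*w^3 - 78*w^2 + 136*w + 1344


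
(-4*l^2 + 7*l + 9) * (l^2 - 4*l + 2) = -4*l^4 + 23*l^3 - 27*l^2 - 22*l + 18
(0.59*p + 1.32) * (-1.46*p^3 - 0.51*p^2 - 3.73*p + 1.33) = -0.8614*p^4 - 2.2281*p^3 - 2.8739*p^2 - 4.1389*p + 1.7556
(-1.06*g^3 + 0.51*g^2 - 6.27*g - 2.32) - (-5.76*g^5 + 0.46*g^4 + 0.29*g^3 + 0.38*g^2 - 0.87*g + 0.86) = 5.76*g^5 - 0.46*g^4 - 1.35*g^3 + 0.13*g^2 - 5.4*g - 3.18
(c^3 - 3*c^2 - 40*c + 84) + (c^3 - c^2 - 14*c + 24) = 2*c^3 - 4*c^2 - 54*c + 108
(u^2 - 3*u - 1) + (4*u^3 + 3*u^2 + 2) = 4*u^3 + 4*u^2 - 3*u + 1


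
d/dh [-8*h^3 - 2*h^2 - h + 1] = -24*h^2 - 4*h - 1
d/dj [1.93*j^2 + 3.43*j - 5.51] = 3.86*j + 3.43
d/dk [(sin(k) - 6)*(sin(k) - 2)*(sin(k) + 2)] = (3*sin(k)^2 - 12*sin(k) - 4)*cos(k)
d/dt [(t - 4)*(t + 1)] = 2*t - 3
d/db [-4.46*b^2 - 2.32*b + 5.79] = -8.92*b - 2.32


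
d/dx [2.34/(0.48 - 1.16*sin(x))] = 2.7144*cos(x)/(1.16*sin(x) - 0.48)^2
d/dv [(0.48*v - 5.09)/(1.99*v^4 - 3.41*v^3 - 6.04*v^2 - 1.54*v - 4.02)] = (-2.8656*v^4 + 43.79*v^3 - 49.1715*v^2 - 61.4872*v - 9.7682)/(3.9601*v^8 - 13.5718*v^7 - 12.4111*v^6 + 35.0636*v^5 + 30.9848*v^4 + 46.0196*v^3 + 50.9332*v^2 + 12.3816*v + 16.1604)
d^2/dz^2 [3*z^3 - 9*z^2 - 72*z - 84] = 18*z - 18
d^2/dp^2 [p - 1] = 0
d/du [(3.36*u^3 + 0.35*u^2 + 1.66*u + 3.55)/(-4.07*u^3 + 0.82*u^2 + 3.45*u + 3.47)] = (4.1797*u^4 + 36.6964*u^3 + 78.1694*u^2 - 3.393*u - 6.4873)/(16.5649*u^6 - 6.6748*u^5 - 27.4106*u^4 - 22.5878*u^3 + 17.5933*u^2 + 23.943*u + 12.0409)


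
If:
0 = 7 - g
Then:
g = 7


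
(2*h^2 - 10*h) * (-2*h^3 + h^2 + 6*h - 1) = -4*h^5 + 22*h^4 + 2*h^3 - 62*h^2 + 10*h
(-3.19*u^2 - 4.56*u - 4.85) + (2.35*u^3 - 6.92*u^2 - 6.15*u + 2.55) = 2.35*u^3 - 10.11*u^2 - 10.71*u - 2.3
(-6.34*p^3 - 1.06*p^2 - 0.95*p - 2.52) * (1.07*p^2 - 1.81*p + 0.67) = -6.7838*p^5 + 10.3412*p^4 - 3.3457*p^3 - 1.6871*p^2 + 3.9247*p - 1.6884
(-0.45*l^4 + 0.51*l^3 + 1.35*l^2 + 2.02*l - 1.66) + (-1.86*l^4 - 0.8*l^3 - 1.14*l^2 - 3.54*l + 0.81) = -2.31*l^4 - 0.29*l^3 + 0.21*l^2 - 1.52*l - 0.85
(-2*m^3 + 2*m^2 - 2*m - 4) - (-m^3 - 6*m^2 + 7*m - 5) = -m^3 + 8*m^2 - 9*m + 1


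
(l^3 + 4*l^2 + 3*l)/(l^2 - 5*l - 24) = l*(l + 1)/(l - 8)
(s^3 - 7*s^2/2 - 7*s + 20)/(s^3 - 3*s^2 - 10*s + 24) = (s + 5/2)/(s + 3)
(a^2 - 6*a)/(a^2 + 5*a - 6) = a*(a - 6)/(a^2 + 5*a - 6)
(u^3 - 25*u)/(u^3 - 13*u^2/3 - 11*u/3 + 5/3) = 3*u*(u + 5)/(3*u^2 + 2*u - 1)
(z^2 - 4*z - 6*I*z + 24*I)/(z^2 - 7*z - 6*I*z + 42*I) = (z - 4)/(z - 7)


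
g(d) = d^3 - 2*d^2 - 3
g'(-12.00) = 480.00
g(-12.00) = -2019.00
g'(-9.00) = 279.00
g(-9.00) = -894.00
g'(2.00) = 4.00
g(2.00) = -3.00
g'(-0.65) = 3.87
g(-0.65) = -4.12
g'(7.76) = 149.61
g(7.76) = 343.85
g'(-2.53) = 29.32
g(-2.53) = -32.00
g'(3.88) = 29.64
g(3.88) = 25.30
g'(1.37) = 0.15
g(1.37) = -4.18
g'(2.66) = 10.59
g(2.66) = 1.67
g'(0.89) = -1.18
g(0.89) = -3.88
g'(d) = 3*d^2 - 4*d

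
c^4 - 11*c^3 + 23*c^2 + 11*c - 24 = (c - 8)*(c - 3)*(c - 1)*(c + 1)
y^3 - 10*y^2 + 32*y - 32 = (y - 4)^2*(y - 2)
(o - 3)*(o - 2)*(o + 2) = o^3 - 3*o^2 - 4*o + 12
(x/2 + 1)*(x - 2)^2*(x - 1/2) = x^4/2 - 5*x^3/4 - 3*x^2/2 + 5*x - 2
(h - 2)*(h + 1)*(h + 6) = h^3 + 5*h^2 - 8*h - 12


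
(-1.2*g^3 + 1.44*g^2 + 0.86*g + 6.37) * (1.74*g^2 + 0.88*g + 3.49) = -2.088*g^5 + 1.4496*g^4 - 1.4244*g^3 + 16.8662*g^2 + 8.607*g + 22.2313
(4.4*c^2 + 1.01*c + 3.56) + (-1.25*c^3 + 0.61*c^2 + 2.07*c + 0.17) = -1.25*c^3 + 5.01*c^2 + 3.08*c + 3.73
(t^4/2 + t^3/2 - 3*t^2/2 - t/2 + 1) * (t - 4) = t^5/2 - 3*t^4/2 - 7*t^3/2 + 11*t^2/2 + 3*t - 4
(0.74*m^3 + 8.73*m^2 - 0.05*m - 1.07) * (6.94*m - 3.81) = 5.1356*m^4 + 57.7668*m^3 - 33.6083*m^2 - 7.2353*m + 4.0767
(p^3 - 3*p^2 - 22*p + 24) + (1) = p^3 - 3*p^2 - 22*p + 25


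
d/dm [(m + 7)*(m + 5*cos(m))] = m - (m + 7)*(5*sin(m) - 1) + 5*cos(m)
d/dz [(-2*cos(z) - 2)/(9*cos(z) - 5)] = -28*sin(z)/(9*cos(z) - 5)^2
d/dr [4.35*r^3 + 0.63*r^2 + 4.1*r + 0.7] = 13.05*r^2 + 1.26*r + 4.1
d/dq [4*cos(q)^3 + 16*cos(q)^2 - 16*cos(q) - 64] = 4*(-3*cos(q)^2 - 8*cos(q) + 4)*sin(q)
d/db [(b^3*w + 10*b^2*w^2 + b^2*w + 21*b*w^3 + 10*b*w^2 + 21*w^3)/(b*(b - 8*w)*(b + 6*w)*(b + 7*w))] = w*(-b^4 - 6*b^3*w - 2*b^3 - 42*b^2*w^2 - 7*b^2*w + 12*b*w^2 + 144*w^3)/(b^2*(b^4 - 4*b^3*w - 92*b^2*w^2 + 192*b*w^3 + 2304*w^4))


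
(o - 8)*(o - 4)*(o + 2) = o^3 - 10*o^2 + 8*o + 64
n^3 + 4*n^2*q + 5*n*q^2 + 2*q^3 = (n + q)^2*(n + 2*q)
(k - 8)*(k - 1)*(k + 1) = k^3 - 8*k^2 - k + 8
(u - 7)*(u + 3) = u^2 - 4*u - 21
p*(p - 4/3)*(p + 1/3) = p^3 - p^2 - 4*p/9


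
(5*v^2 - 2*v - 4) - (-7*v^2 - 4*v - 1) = 12*v^2 + 2*v - 3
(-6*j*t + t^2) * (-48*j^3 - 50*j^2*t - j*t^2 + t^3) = 288*j^4*t + 252*j^3*t^2 - 44*j^2*t^3 - 7*j*t^4 + t^5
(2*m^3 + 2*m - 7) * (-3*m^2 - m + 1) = -6*m^5 - 2*m^4 - 4*m^3 + 19*m^2 + 9*m - 7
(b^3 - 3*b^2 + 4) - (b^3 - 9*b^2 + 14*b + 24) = 6*b^2 - 14*b - 20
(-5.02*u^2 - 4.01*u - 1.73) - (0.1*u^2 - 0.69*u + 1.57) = -5.12*u^2 - 3.32*u - 3.3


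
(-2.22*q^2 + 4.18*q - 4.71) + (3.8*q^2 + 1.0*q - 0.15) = 1.58*q^2 + 5.18*q - 4.86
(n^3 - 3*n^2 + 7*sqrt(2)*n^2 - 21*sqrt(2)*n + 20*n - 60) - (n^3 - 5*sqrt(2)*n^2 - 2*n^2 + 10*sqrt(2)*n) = -n^2 + 12*sqrt(2)*n^2 - 31*sqrt(2)*n + 20*n - 60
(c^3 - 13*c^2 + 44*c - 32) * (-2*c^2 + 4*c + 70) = -2*c^5 + 30*c^4 - 70*c^3 - 670*c^2 + 2952*c - 2240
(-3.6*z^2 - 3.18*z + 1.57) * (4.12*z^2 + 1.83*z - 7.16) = -14.832*z^4 - 19.6896*z^3 + 26.425*z^2 + 25.6419*z - 11.2412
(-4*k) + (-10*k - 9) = -14*k - 9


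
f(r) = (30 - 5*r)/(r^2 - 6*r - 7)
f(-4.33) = 1.37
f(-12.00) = 0.43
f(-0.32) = -6.35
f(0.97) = -2.12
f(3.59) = -0.77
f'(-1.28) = 55.81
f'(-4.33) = 0.40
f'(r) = (6 - 2*r)*(30 - 5*r)/(r^2 - 6*r - 7)^2 - 5/(r^2 - 6*r - 7)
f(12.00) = -0.46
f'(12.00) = 0.05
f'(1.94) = 0.53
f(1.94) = -1.36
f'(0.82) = 1.34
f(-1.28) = 15.70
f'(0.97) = 1.14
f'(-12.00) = 0.04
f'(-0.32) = 9.47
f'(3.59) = 0.26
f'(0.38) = 2.31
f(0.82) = -2.30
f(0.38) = -3.08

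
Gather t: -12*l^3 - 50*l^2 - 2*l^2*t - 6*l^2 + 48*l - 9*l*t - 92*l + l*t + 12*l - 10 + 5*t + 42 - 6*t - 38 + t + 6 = -12*l^3 - 56*l^2 - 32*l + t*(-2*l^2 - 8*l)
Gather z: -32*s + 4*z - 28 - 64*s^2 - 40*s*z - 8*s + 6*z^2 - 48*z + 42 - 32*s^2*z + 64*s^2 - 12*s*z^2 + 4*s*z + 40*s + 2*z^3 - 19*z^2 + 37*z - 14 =2*z^3 + z^2*(-12*s - 13) + z*(-32*s^2 - 36*s - 7)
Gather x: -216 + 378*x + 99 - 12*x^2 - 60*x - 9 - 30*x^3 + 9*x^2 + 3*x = -30*x^3 - 3*x^2 + 321*x - 126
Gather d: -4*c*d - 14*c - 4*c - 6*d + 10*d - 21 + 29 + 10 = -18*c + d*(4 - 4*c) + 18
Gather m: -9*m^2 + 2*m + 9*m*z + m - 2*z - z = -9*m^2 + m*(9*z + 3) - 3*z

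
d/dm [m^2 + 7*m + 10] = 2*m + 7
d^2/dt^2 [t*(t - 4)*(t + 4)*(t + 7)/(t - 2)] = 6*(t^4 - 3*t^3 - 6*t^2 + 28*t - 96)/(t^3 - 6*t^2 + 12*t - 8)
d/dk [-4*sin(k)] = -4*cos(k)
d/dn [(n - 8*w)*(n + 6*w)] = 2*n - 2*w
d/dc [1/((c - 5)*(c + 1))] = 2*(2 - c)/(c^4 - 8*c^3 + 6*c^2 + 40*c + 25)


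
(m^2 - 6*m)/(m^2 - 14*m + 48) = m/(m - 8)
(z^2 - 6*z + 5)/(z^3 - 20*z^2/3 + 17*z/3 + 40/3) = 3*(z - 1)/(3*z^2 - 5*z - 8)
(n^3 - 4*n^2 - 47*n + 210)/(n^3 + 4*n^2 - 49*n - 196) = (n^2 - 11*n + 30)/(n^2 - 3*n - 28)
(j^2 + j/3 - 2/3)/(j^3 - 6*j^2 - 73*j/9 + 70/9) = 3*(j + 1)/(3*j^2 - 16*j - 35)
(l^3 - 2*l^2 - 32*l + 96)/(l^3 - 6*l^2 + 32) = (l + 6)/(l + 2)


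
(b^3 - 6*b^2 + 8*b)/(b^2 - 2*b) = b - 4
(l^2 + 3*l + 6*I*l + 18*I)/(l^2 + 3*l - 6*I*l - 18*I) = (l + 6*I)/(l - 6*I)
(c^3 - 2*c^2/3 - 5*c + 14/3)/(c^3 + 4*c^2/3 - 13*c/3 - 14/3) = (c - 1)/(c + 1)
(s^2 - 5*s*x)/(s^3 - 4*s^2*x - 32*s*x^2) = (-s + 5*x)/(-s^2 + 4*s*x + 32*x^2)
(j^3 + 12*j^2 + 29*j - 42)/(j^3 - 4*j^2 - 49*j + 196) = (j^2 + 5*j - 6)/(j^2 - 11*j + 28)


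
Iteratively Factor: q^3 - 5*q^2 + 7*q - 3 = (q - 1)*(q^2 - 4*q + 3) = (q - 3)*(q - 1)*(q - 1)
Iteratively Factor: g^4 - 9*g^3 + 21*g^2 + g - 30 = (g + 1)*(g^3 - 10*g^2 + 31*g - 30) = (g - 3)*(g + 1)*(g^2 - 7*g + 10) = (g - 3)*(g - 2)*(g + 1)*(g - 5)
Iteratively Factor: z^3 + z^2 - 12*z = (z - 3)*(z^2 + 4*z) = (z - 3)*(z + 4)*(z)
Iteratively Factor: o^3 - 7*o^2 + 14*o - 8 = (o - 2)*(o^2 - 5*o + 4) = (o - 2)*(o - 1)*(o - 4)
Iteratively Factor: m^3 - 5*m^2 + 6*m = (m - 3)*(m^2 - 2*m) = m*(m - 3)*(m - 2)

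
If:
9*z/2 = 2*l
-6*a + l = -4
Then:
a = 3*z/8 + 2/3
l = 9*z/4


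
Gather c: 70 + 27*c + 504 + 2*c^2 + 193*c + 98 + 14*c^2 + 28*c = 16*c^2 + 248*c + 672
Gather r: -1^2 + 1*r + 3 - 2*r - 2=-r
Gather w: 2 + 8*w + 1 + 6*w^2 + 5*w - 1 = 6*w^2 + 13*w + 2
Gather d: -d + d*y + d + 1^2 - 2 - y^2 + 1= d*y - y^2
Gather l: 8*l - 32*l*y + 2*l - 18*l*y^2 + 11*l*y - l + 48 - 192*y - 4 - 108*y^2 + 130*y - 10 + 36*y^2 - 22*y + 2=l*(-18*y^2 - 21*y + 9) - 72*y^2 - 84*y + 36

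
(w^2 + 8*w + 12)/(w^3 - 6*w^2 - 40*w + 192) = (w + 2)/(w^2 - 12*w + 32)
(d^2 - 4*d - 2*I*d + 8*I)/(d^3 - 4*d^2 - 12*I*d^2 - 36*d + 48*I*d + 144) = (d - 2*I)/(d^2 - 12*I*d - 36)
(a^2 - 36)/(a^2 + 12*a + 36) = (a - 6)/(a + 6)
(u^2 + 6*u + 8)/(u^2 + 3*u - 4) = (u + 2)/(u - 1)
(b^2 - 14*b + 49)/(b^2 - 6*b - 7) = (b - 7)/(b + 1)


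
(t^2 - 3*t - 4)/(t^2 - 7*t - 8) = (t - 4)/(t - 8)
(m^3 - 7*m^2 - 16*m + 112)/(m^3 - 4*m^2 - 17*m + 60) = (m^2 - 11*m + 28)/(m^2 - 8*m + 15)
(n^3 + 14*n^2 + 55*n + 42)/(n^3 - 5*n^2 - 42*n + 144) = (n^2 + 8*n + 7)/(n^2 - 11*n + 24)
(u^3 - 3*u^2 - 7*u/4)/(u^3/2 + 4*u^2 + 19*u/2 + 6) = u*(4*u^2 - 12*u - 7)/(2*(u^3 + 8*u^2 + 19*u + 12))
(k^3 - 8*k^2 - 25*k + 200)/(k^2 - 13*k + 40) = k + 5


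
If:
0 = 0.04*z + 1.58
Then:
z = -39.50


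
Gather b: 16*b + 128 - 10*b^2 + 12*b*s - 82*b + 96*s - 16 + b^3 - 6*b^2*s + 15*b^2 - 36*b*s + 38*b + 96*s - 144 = b^3 + b^2*(5 - 6*s) + b*(-24*s - 28) + 192*s - 32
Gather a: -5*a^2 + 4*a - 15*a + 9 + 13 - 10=-5*a^2 - 11*a + 12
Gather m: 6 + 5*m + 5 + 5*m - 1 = 10*m + 10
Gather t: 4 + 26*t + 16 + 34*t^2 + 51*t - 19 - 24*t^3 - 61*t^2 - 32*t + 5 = -24*t^3 - 27*t^2 + 45*t + 6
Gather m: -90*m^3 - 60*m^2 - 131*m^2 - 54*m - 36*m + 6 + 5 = -90*m^3 - 191*m^2 - 90*m + 11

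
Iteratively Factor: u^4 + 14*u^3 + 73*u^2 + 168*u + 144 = (u + 4)*(u^3 + 10*u^2 + 33*u + 36) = (u + 4)^2*(u^2 + 6*u + 9) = (u + 3)*(u + 4)^2*(u + 3)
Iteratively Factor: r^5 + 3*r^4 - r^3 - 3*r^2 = (r + 3)*(r^4 - r^2) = r*(r + 3)*(r^3 - r) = r*(r + 1)*(r + 3)*(r^2 - r) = r^2*(r + 1)*(r + 3)*(r - 1)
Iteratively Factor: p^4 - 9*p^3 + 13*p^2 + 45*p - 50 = (p + 2)*(p^3 - 11*p^2 + 35*p - 25) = (p - 1)*(p + 2)*(p^2 - 10*p + 25) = (p - 5)*(p - 1)*(p + 2)*(p - 5)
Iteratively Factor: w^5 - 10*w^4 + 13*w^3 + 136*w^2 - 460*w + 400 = (w - 5)*(w^4 - 5*w^3 - 12*w^2 + 76*w - 80) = (w - 5)*(w + 4)*(w^3 - 9*w^2 + 24*w - 20) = (w - 5)*(w - 2)*(w + 4)*(w^2 - 7*w + 10) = (w - 5)^2*(w - 2)*(w + 4)*(w - 2)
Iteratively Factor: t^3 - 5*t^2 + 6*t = (t)*(t^2 - 5*t + 6) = t*(t - 3)*(t - 2)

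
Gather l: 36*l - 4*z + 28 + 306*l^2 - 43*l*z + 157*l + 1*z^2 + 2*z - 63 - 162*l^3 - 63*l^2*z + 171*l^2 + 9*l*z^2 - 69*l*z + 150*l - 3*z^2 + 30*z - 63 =-162*l^3 + l^2*(477 - 63*z) + l*(9*z^2 - 112*z + 343) - 2*z^2 + 28*z - 98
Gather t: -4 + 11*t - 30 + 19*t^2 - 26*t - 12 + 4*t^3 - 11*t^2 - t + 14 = 4*t^3 + 8*t^2 - 16*t - 32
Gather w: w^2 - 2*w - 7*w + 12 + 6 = w^2 - 9*w + 18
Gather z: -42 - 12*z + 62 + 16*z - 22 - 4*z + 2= 0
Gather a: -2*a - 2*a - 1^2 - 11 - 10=-4*a - 22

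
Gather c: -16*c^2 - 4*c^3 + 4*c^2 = -4*c^3 - 12*c^2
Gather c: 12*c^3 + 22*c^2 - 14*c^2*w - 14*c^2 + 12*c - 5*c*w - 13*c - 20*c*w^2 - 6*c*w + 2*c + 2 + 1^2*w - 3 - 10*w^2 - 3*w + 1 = 12*c^3 + c^2*(8 - 14*w) + c*(-20*w^2 - 11*w + 1) - 10*w^2 - 2*w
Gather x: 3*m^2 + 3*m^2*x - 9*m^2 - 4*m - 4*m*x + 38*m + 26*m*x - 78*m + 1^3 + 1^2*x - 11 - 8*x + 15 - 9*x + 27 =-6*m^2 - 44*m + x*(3*m^2 + 22*m - 16) + 32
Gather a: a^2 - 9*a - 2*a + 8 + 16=a^2 - 11*a + 24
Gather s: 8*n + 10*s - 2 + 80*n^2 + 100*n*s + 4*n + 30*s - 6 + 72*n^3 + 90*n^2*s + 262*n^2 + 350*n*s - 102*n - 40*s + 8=72*n^3 + 342*n^2 - 90*n + s*(90*n^2 + 450*n)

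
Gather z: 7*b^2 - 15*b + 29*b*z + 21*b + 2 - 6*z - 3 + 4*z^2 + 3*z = 7*b^2 + 6*b + 4*z^2 + z*(29*b - 3) - 1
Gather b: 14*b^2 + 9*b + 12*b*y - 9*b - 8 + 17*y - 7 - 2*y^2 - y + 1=14*b^2 + 12*b*y - 2*y^2 + 16*y - 14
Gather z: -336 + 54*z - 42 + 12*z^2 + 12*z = 12*z^2 + 66*z - 378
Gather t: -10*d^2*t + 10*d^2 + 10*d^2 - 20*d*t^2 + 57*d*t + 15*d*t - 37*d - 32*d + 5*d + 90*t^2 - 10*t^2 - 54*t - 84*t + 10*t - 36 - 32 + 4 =20*d^2 - 64*d + t^2*(80 - 20*d) + t*(-10*d^2 + 72*d - 128) - 64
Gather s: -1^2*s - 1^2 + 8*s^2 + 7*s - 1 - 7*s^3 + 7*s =-7*s^3 + 8*s^2 + 13*s - 2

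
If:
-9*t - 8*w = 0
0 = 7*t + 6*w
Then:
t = 0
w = 0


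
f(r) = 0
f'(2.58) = 0.00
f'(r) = 0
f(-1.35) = 0.00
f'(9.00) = 0.00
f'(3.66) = 0.00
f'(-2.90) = 0.00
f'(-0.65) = 0.00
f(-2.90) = 0.00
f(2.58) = 0.00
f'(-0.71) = 0.00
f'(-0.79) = 0.00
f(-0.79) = 0.00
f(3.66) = 0.00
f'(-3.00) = 0.00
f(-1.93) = 0.00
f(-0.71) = 0.00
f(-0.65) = 0.00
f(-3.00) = 0.00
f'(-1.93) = 0.00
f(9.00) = 0.00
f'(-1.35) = 0.00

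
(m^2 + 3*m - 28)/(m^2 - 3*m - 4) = (m + 7)/(m + 1)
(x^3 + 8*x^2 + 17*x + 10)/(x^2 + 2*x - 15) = (x^2 + 3*x + 2)/(x - 3)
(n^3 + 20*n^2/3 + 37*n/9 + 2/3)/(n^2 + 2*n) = (9*n^3 + 60*n^2 + 37*n + 6)/(9*n*(n + 2))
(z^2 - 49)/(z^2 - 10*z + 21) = (z + 7)/(z - 3)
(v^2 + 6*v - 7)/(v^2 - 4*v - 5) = (-v^2 - 6*v + 7)/(-v^2 + 4*v + 5)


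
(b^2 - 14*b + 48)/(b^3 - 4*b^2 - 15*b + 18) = (b - 8)/(b^2 + 2*b - 3)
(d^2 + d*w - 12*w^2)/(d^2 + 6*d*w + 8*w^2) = (d - 3*w)/(d + 2*w)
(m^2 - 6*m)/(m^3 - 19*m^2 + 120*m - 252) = m/(m^2 - 13*m + 42)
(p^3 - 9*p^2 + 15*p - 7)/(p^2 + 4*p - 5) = (p^2 - 8*p + 7)/(p + 5)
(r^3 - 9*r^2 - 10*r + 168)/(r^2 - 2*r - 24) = r - 7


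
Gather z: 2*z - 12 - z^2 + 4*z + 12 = -z^2 + 6*z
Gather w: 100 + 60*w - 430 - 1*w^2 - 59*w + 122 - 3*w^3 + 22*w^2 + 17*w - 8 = -3*w^3 + 21*w^2 + 18*w - 216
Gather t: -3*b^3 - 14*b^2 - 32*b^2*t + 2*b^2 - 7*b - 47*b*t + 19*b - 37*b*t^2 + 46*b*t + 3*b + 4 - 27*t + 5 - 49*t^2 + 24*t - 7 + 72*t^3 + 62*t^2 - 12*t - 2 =-3*b^3 - 12*b^2 + 15*b + 72*t^3 + t^2*(13 - 37*b) + t*(-32*b^2 - b - 15)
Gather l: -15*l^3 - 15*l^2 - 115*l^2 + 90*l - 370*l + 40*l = -15*l^3 - 130*l^2 - 240*l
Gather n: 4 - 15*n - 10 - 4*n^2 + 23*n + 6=-4*n^2 + 8*n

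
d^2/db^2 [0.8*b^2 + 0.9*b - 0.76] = 1.60000000000000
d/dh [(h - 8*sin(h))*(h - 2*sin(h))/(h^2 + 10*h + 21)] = 2*(-(h + 5)*(h - 8*sin(h))*(h - 2*sin(h)) + (h^2 + 10*h + 21)*(-5*h*cos(h) + h - 5*sin(h) + 8*sin(2*h)))/(h^2 + 10*h + 21)^2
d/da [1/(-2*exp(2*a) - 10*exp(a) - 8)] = (exp(a) + 5/2)*exp(a)/(exp(2*a) + 5*exp(a) + 4)^2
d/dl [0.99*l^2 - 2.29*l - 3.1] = 1.98*l - 2.29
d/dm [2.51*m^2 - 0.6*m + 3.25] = 5.02*m - 0.6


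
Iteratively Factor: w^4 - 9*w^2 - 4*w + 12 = (w + 2)*(w^3 - 2*w^2 - 5*w + 6) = (w + 2)^2*(w^2 - 4*w + 3) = (w - 1)*(w + 2)^2*(w - 3)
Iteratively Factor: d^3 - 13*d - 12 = (d + 1)*(d^2 - d - 12) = (d + 1)*(d + 3)*(d - 4)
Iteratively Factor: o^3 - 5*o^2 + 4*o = (o - 4)*(o^2 - o) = o*(o - 4)*(o - 1)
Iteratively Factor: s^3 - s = (s + 1)*(s^2 - s) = s*(s + 1)*(s - 1)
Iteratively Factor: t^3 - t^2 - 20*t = (t)*(t^2 - t - 20) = t*(t - 5)*(t + 4)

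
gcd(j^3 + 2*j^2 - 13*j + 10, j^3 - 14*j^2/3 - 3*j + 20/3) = j - 1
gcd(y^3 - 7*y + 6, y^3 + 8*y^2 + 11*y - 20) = y - 1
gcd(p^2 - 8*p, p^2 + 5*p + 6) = 1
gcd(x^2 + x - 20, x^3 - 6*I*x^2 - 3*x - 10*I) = 1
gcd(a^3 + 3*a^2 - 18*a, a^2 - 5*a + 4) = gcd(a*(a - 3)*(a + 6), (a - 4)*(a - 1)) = 1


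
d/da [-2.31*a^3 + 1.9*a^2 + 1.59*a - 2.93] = -6.93*a^2 + 3.8*a + 1.59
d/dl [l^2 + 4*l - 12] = 2*l + 4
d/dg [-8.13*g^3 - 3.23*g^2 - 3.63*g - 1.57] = -24.39*g^2 - 6.46*g - 3.63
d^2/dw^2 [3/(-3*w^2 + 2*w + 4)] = 6*(-9*w^2 + 6*w + 4*(3*w - 1)^2 + 12)/(-3*w^2 + 2*w + 4)^3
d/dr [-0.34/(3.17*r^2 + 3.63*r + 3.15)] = (2.1556*r + 1.2342)/(3.17*r^2 + 3.63*r + 3.15)^2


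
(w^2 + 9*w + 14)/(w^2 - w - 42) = (w^2 + 9*w + 14)/(w^2 - w - 42)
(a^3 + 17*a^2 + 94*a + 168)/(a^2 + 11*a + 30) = (a^2 + 11*a + 28)/(a + 5)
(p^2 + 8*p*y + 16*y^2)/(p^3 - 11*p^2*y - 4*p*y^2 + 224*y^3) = (p + 4*y)/(p^2 - 15*p*y + 56*y^2)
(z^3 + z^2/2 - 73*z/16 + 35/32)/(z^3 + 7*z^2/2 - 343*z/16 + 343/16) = (8*z^2 + 18*z - 5)/(2*(4*z^2 + 21*z - 49))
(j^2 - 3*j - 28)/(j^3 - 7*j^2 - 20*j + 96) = (j - 7)/(j^2 - 11*j + 24)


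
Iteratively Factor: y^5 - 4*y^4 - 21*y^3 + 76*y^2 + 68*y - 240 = (y - 5)*(y^4 + y^3 - 16*y^2 - 4*y + 48) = (y - 5)*(y + 4)*(y^3 - 3*y^2 - 4*y + 12) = (y - 5)*(y - 2)*(y + 4)*(y^2 - y - 6) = (y - 5)*(y - 2)*(y + 2)*(y + 4)*(y - 3)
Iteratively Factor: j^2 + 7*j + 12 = (j + 3)*(j + 4)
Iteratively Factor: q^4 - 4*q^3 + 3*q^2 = (q)*(q^3 - 4*q^2 + 3*q) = q*(q - 3)*(q^2 - q) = q^2*(q - 3)*(q - 1)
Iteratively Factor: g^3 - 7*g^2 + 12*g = (g - 4)*(g^2 - 3*g) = g*(g - 4)*(g - 3)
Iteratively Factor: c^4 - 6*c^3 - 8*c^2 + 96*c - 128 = (c - 2)*(c^3 - 4*c^2 - 16*c + 64) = (c - 2)*(c + 4)*(c^2 - 8*c + 16) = (c - 4)*(c - 2)*(c + 4)*(c - 4)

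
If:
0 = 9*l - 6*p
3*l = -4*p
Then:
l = 0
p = 0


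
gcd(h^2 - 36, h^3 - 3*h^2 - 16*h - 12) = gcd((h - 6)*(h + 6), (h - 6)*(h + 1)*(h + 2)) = h - 6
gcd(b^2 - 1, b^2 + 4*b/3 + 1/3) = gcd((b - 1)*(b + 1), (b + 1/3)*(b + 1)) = b + 1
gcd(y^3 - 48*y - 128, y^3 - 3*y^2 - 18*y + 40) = y + 4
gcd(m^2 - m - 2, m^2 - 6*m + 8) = m - 2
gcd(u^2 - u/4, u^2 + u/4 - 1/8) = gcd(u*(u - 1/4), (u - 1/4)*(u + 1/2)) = u - 1/4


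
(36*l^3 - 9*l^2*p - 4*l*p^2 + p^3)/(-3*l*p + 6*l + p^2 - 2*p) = (-12*l^2 - l*p + p^2)/(p - 2)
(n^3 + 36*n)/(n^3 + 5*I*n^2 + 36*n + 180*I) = n/(n + 5*I)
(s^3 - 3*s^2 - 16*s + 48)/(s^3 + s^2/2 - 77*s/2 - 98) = 2*(s^2 - 7*s + 12)/(2*s^2 - 7*s - 49)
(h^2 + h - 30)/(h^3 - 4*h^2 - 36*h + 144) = (h - 5)/(h^2 - 10*h + 24)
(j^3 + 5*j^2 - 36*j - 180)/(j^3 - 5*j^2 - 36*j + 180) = (j + 5)/(j - 5)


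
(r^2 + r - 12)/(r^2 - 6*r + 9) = (r + 4)/(r - 3)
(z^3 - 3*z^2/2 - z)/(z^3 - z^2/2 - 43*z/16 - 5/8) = 8*z*(2*z + 1)/(16*z^2 + 24*z + 5)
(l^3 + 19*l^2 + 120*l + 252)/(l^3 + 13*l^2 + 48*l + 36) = (l + 7)/(l + 1)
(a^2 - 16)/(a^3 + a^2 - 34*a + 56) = (a + 4)/(a^2 + 5*a - 14)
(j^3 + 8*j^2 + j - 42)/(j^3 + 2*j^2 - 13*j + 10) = (j^2 + 10*j + 21)/(j^2 + 4*j - 5)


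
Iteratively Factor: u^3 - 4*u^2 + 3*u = (u - 3)*(u^2 - u) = (u - 3)*(u - 1)*(u)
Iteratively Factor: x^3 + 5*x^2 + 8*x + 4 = (x + 2)*(x^2 + 3*x + 2) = (x + 2)^2*(x + 1)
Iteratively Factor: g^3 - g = (g - 1)*(g^2 + g) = g*(g - 1)*(g + 1)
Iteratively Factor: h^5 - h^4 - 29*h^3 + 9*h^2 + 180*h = (h + 4)*(h^4 - 5*h^3 - 9*h^2 + 45*h) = h*(h + 4)*(h^3 - 5*h^2 - 9*h + 45) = h*(h - 5)*(h + 4)*(h^2 - 9) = h*(h - 5)*(h + 3)*(h + 4)*(h - 3)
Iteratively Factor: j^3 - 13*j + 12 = (j - 3)*(j^2 + 3*j - 4) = (j - 3)*(j + 4)*(j - 1)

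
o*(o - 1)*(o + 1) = o^3 - o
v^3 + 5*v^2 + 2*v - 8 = (v - 1)*(v + 2)*(v + 4)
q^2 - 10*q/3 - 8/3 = (q - 4)*(q + 2/3)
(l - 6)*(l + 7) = l^2 + l - 42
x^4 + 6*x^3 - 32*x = x*(x - 2)*(x + 4)^2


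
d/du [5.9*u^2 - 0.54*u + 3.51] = 11.8*u - 0.54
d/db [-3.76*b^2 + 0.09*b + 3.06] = 0.09 - 7.52*b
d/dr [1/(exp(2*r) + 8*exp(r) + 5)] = 2*(-exp(r) - 4)*exp(r)/(exp(2*r) + 8*exp(r) + 5)^2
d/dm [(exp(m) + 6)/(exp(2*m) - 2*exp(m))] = (-exp(2*m) - 12*exp(m) + 12)*exp(-m)/(exp(2*m) - 4*exp(m) + 4)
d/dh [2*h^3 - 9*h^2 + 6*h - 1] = 6*h^2 - 18*h + 6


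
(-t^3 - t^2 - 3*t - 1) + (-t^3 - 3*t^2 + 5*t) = -2*t^3 - 4*t^2 + 2*t - 1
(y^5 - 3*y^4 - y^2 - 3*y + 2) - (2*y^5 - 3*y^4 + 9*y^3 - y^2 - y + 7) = -y^5 - 9*y^3 - 2*y - 5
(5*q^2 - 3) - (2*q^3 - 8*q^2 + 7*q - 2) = -2*q^3 + 13*q^2 - 7*q - 1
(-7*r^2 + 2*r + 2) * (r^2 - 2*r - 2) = -7*r^4 + 16*r^3 + 12*r^2 - 8*r - 4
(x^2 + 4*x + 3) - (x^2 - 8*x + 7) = 12*x - 4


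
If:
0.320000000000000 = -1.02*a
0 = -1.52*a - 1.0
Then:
No Solution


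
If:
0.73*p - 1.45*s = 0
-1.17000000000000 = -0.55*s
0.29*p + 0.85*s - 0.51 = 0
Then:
No Solution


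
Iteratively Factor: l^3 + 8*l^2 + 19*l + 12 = (l + 1)*(l^2 + 7*l + 12) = (l + 1)*(l + 4)*(l + 3)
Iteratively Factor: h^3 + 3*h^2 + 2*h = (h + 2)*(h^2 + h) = (h + 1)*(h + 2)*(h)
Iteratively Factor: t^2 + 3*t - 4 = (t - 1)*(t + 4)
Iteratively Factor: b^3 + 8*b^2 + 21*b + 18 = (b + 3)*(b^2 + 5*b + 6) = (b + 2)*(b + 3)*(b + 3)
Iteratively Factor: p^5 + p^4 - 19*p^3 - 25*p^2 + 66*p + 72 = (p + 1)*(p^4 - 19*p^2 - 6*p + 72) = (p - 4)*(p + 1)*(p^3 + 4*p^2 - 3*p - 18) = (p - 4)*(p + 1)*(p + 3)*(p^2 + p - 6) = (p - 4)*(p + 1)*(p + 3)^2*(p - 2)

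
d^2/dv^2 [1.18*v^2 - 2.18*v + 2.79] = 2.36000000000000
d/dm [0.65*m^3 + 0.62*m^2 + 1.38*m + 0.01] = 1.95*m^2 + 1.24*m + 1.38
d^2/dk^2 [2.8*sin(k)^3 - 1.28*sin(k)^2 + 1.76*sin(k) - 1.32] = -3.86*sin(k) + 6.3*sin(3*k) - 2.56*cos(2*k)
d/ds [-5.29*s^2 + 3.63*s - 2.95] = 3.63 - 10.58*s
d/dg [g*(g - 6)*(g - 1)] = 3*g^2 - 14*g + 6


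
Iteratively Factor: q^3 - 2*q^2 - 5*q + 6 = (q - 1)*(q^2 - q - 6) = (q - 3)*(q - 1)*(q + 2)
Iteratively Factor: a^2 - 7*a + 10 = (a - 2)*(a - 5)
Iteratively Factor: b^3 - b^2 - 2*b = (b)*(b^2 - b - 2) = b*(b + 1)*(b - 2)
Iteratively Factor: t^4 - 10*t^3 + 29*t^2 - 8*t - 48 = (t - 4)*(t^3 - 6*t^2 + 5*t + 12) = (t - 4)^2*(t^2 - 2*t - 3) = (t - 4)^2*(t - 3)*(t + 1)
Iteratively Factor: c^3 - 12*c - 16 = (c + 2)*(c^2 - 2*c - 8) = (c + 2)^2*(c - 4)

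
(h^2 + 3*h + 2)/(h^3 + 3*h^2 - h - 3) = (h + 2)/(h^2 + 2*h - 3)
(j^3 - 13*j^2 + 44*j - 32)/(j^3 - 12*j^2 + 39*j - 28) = (j - 8)/(j - 7)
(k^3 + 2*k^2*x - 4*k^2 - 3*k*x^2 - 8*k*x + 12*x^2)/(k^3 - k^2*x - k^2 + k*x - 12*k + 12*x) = (k + 3*x)/(k + 3)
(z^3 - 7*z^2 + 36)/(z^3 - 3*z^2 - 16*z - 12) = (z - 3)/(z + 1)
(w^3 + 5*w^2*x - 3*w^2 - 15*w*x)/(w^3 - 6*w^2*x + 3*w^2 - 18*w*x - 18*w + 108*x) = w*(-w - 5*x)/(-w^2 + 6*w*x - 6*w + 36*x)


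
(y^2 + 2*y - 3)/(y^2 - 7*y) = (y^2 + 2*y - 3)/(y*(y - 7))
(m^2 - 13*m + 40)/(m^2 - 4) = (m^2 - 13*m + 40)/(m^2 - 4)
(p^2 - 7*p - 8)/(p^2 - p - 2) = (p - 8)/(p - 2)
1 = 1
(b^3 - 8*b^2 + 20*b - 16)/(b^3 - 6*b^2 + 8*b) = (b - 2)/b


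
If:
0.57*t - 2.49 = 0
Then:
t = 4.37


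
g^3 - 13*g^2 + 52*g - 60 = (g - 6)*(g - 5)*(g - 2)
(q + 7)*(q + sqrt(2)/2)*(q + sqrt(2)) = q^3 + 3*sqrt(2)*q^2/2 + 7*q^2 + q + 21*sqrt(2)*q/2 + 7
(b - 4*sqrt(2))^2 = b^2 - 8*sqrt(2)*b + 32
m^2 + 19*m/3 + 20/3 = (m + 4/3)*(m + 5)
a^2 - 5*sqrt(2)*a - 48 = (a - 8*sqrt(2))*(a + 3*sqrt(2))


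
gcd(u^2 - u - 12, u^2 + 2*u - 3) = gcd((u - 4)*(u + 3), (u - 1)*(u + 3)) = u + 3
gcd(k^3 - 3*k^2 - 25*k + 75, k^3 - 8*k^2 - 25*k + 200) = k^2 - 25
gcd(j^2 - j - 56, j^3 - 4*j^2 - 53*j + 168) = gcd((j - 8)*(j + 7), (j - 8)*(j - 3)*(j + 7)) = j^2 - j - 56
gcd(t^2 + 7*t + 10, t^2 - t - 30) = t + 5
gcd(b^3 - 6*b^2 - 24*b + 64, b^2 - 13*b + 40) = b - 8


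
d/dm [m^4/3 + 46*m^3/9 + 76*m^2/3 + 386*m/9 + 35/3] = 4*m^3/3 + 46*m^2/3 + 152*m/3 + 386/9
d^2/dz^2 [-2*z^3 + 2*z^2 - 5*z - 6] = 4 - 12*z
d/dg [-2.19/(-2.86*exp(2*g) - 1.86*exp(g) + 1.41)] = (-12.5268*exp(g) - 4.0734)*exp(g)/(2.86*exp(2*g) + 1.86*exp(g) - 1.41)^2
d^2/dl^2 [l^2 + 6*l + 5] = 2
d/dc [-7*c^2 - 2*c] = -14*c - 2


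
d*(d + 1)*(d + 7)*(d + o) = d^4 + d^3*o + 8*d^3 + 8*d^2*o + 7*d^2 + 7*d*o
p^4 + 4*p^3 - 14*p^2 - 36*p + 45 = (p - 3)*(p - 1)*(p + 3)*(p + 5)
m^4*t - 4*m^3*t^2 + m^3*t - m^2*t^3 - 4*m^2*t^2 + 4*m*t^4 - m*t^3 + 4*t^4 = (m - 4*t)*(m - t)*(m + t)*(m*t + t)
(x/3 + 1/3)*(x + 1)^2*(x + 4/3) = x^4/3 + 13*x^3/9 + 7*x^2/3 + 5*x/3 + 4/9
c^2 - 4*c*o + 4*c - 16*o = (c + 4)*(c - 4*o)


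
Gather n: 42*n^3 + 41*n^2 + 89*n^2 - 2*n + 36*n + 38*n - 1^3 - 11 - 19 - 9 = 42*n^3 + 130*n^2 + 72*n - 40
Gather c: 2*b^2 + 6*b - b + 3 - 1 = 2*b^2 + 5*b + 2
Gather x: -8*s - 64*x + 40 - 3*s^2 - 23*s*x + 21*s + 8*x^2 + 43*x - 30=-3*s^2 + 13*s + 8*x^2 + x*(-23*s - 21) + 10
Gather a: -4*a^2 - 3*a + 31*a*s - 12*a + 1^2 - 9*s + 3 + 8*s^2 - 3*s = -4*a^2 + a*(31*s - 15) + 8*s^2 - 12*s + 4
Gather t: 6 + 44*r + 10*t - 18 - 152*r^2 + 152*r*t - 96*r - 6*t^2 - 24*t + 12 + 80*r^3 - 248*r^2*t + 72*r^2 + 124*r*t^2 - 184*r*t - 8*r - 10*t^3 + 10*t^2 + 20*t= 80*r^3 - 80*r^2 - 60*r - 10*t^3 + t^2*(124*r + 4) + t*(-248*r^2 - 32*r + 6)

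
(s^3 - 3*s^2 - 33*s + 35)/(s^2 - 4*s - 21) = (s^2 + 4*s - 5)/(s + 3)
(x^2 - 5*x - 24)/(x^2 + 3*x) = (x - 8)/x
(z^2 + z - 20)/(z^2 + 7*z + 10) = (z - 4)/(z + 2)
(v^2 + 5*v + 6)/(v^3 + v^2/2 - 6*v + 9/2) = 2*(v + 2)/(2*v^2 - 5*v + 3)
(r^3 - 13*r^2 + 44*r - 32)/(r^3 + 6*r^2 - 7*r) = (r^2 - 12*r + 32)/(r*(r + 7))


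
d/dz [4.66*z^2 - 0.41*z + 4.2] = 9.32*z - 0.41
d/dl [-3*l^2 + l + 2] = 1 - 6*l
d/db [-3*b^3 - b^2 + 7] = b*(-9*b - 2)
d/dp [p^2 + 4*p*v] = 2*p + 4*v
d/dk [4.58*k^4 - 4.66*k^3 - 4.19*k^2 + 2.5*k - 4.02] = 18.32*k^3 - 13.98*k^2 - 8.38*k + 2.5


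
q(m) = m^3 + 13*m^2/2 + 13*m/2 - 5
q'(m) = 3*m^2 + 13*m + 13/2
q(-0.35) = -6.52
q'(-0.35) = 2.32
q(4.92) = 303.42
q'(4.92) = 143.08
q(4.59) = 258.48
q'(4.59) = 129.37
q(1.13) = 12.09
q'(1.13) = 25.02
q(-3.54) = 9.08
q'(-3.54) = -1.93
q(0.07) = -4.51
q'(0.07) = 7.42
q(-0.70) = -6.71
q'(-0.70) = -1.13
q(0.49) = -0.14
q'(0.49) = 13.59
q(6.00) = 484.00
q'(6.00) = 192.50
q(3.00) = 100.00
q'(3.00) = 72.50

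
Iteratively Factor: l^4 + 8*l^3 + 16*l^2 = (l + 4)*(l^3 + 4*l^2) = l*(l + 4)*(l^2 + 4*l) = l^2*(l + 4)*(l + 4)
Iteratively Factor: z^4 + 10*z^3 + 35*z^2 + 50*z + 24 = (z + 2)*(z^3 + 8*z^2 + 19*z + 12) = (z + 2)*(z + 4)*(z^2 + 4*z + 3) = (z + 1)*(z + 2)*(z + 4)*(z + 3)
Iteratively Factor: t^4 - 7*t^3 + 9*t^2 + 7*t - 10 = (t - 2)*(t^3 - 5*t^2 - t + 5) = (t - 2)*(t - 1)*(t^2 - 4*t - 5) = (t - 5)*(t - 2)*(t - 1)*(t + 1)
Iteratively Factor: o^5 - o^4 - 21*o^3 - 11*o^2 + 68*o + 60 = (o + 3)*(o^4 - 4*o^3 - 9*o^2 + 16*o + 20) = (o - 5)*(o + 3)*(o^3 + o^2 - 4*o - 4) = (o - 5)*(o + 1)*(o + 3)*(o^2 - 4) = (o - 5)*(o + 1)*(o + 2)*(o + 3)*(o - 2)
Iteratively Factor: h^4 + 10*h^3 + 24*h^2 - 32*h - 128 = (h + 4)*(h^3 + 6*h^2 - 32) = (h + 4)^2*(h^2 + 2*h - 8) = (h + 4)^3*(h - 2)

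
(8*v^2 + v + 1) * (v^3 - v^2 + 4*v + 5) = 8*v^5 - 7*v^4 + 32*v^3 + 43*v^2 + 9*v + 5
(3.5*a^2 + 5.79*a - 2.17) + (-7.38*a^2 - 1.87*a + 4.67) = -3.88*a^2 + 3.92*a + 2.5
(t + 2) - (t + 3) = -1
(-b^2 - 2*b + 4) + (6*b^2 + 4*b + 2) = 5*b^2 + 2*b + 6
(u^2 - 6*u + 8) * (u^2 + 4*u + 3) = u^4 - 2*u^3 - 13*u^2 + 14*u + 24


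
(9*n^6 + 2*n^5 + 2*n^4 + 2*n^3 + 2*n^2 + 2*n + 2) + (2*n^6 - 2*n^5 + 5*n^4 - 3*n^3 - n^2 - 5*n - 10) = 11*n^6 + 7*n^4 - n^3 + n^2 - 3*n - 8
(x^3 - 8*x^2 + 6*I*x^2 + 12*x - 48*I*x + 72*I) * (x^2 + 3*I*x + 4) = x^5 - 8*x^4 + 9*I*x^4 - 2*x^3 - 72*I*x^3 + 112*x^2 + 132*I*x^2 - 168*x - 192*I*x + 288*I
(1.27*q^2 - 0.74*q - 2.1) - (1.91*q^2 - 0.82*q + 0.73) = -0.64*q^2 + 0.08*q - 2.83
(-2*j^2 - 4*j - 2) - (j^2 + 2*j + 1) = -3*j^2 - 6*j - 3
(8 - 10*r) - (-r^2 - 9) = r^2 - 10*r + 17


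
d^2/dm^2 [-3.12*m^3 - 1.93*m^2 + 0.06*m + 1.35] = -18.72*m - 3.86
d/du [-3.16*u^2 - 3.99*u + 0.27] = -6.32*u - 3.99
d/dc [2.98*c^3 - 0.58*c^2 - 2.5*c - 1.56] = 8.94*c^2 - 1.16*c - 2.5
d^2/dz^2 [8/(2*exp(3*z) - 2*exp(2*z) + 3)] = 16*((4 - 9*exp(z))*(2*exp(3*z) - 2*exp(2*z) + 3) + 4*(3*exp(z) - 2)^2*exp(2*z))*exp(2*z)/(2*exp(3*z) - 2*exp(2*z) + 3)^3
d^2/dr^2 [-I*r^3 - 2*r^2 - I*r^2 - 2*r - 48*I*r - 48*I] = -6*I*r - 4 - 2*I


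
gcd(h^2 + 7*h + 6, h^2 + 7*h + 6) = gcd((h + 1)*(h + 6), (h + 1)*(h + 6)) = h^2 + 7*h + 6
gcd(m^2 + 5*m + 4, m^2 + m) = m + 1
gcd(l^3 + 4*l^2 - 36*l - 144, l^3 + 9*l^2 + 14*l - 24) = l^2 + 10*l + 24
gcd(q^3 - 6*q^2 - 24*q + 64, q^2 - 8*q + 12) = q - 2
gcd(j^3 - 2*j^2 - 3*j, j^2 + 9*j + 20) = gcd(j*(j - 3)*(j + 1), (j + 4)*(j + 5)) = 1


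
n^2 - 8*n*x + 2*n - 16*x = (n + 2)*(n - 8*x)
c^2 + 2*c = c*(c + 2)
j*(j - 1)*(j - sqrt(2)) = j^3 - sqrt(2)*j^2 - j^2 + sqrt(2)*j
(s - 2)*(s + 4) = s^2 + 2*s - 8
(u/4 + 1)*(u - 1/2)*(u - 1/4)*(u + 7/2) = u^4/4 + 27*u^3/16 + 17*u^2/8 - 153*u/64 + 7/16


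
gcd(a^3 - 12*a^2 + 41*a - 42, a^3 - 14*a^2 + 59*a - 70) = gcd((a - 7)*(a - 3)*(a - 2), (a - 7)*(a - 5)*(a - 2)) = a^2 - 9*a + 14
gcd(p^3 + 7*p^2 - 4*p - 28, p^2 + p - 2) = p + 2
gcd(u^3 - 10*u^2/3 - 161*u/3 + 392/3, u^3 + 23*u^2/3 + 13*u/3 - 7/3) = u + 7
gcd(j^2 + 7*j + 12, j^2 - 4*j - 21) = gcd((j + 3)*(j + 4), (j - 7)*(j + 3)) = j + 3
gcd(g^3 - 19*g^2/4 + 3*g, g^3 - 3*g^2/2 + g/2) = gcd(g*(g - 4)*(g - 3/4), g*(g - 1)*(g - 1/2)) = g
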